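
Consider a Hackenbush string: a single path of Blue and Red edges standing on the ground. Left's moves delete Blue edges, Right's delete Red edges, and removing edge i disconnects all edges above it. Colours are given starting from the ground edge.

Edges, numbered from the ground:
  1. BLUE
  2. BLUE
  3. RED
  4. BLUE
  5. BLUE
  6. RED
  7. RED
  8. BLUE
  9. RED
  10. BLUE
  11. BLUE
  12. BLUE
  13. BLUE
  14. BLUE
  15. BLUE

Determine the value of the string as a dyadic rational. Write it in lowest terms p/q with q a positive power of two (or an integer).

14719/8192

Recurse on prefixes of the 15-edge string BLUE BLUE RED BLUE BLUE RED RED BLUE RED BLUE BLUE BLUE BLUE BLUE BLUE:
step 1: add BLUE to get B; options L={ 0 } R={  } => 1
step 2: add BLUE to get BB; options L={ 0 1 } R={  } => 2
step 3: add RED to get BBR; options L={ 0 1 } R={ 2 } => 3/2
step 4: add BLUE to get BBRB; options L={ 0 1 3/2 } R={ 2 } => 7/4
step 5: add BLUE to get BBRBB; options L={ 0 1 3/2 7/4 } R={ 2 } => 15/8
step 6: add RED to get BBRBBR; options L={ 0 1 3/2 7/4 } R={ 15/8 2 } => 29/16
step 7: add RED to get BBRBBRR; options L={ 0 1 3/2 7/4 } R={ 29/16 15/8 2 } => 57/32
step 8: add BLUE to get BBRBBRRB; options L={ 0 1 3/2 7/4 57/32 } R={ 29/16 15/8 2 } => 115/64
step 9: add RED to get BBRBBRRBR; options L={ 0 1 3/2 7/4 57/32 } R={ 115/64 29/16 15/8 2 } => 229/128
step 10: add BLUE to get BBRBBRRBRB; options L={ 0 1 3/2 7/4 57/32 229/128 } R={ 115/64 29/16 15/8 2 } => 459/256
step 11: add BLUE to get BBRBBRRBRBB; options L={ 0 1 3/2 7/4 57/32 229/128 459/256 } R={ 115/64 29/16 15/8 2 } => 919/512
step 12: add BLUE to get BBRBBRRBRBBB; options L={ 0 1 3/2 7/4 57/32 229/128 459/256 919/512 } R={ 115/64 29/16 15/8 2 } => 1839/1024
step 13: add BLUE to get BBRBBRRBRBBBB; options L={ 0 1 3/2 7/4 57/32 229/128 459/256 919/512 1839/1024 } R={ 115/64 29/16 15/8 2 } => 3679/2048
step 14: add BLUE to get BBRBBRRBRBBBBB; options L={ 0 1 3/2 7/4 57/32 229/128 459/256 919/512 1839/1024 3679/2048 } R={ 115/64 29/16 15/8 2 } => 7359/4096
step 15: add BLUE to get BBRBBRRBRBBBBBB; options L={ 0 1 3/2 7/4 57/32 229/128 459/256 919/512 1839/1024 3679/2048 7359/4096 } R={ 115/64 29/16 15/8 2 } => 14719/8192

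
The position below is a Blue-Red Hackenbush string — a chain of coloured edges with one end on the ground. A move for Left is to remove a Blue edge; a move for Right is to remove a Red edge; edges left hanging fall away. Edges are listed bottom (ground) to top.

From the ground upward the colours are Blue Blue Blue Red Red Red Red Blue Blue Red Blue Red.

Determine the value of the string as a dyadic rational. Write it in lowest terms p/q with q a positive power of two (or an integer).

1077/512

Prefix values for Blue Blue Blue Red Red Red Red Blue Blue Red Blue Red via {L|R} + simplicity:
B: Left { 0 }, Right { none } ⇒ simplest 1
BB: Left { 0, 1 }, Right { none } ⇒ simplest 2
BBB: Left { 0, 1, 2 }, Right { none } ⇒ simplest 3
BBBR: Left { 0, 1, 2 }, Right { 3 } ⇒ simplest 5/2
BBBRR: Left { 0, 1, 2 }, Right { 5/2, 3 } ⇒ simplest 9/4
BBBRRR: Left { 0, 1, 2 }, Right { 9/4, 5/2, 3 } ⇒ simplest 17/8
BBBRRRR: Left { 0, 1, 2 }, Right { 17/8, 9/4, 5/2, 3 } ⇒ simplest 33/16
BBBRRRRB: Left { 0, 1, 2, 33/16 }, Right { 17/8, 9/4, 5/2, 3 } ⇒ simplest 67/32
BBBRRRRBB: Left { 0, 1, 2, 33/16, 67/32 }, Right { 17/8, 9/4, 5/2, 3 } ⇒ simplest 135/64
BBBRRRRBBR: Left { 0, 1, 2, 33/16, 67/32 }, Right { 135/64, 17/8, 9/4, 5/2, 3 } ⇒ simplest 269/128
BBBRRRRBBRB: Left { 0, 1, 2, 33/16, 67/32, 269/128 }, Right { 135/64, 17/8, 9/4, 5/2, 3 } ⇒ simplest 539/256
BBBRRRRBBRBR: Left { 0, 1, 2, 33/16, 67/32, 269/128 }, Right { 539/256, 135/64, 17/8, 9/4, 5/2, 3 } ⇒ simplest 1077/512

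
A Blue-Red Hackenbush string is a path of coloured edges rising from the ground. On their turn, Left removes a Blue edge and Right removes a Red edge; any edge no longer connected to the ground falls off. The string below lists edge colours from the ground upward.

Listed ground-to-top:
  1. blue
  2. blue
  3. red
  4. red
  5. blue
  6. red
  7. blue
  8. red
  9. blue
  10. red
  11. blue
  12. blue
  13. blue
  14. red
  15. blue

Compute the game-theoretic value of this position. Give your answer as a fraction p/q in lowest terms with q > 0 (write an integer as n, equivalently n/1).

Prefix values for blue blue red red blue red blue red blue red blue blue blue red blue via {L|R} + simplicity:
v(b) = { 0 |  } ⇒ 1
v(bb) = { 0 1 |  } ⇒ 2
v(bbr) = { 0 1 | 2 } ⇒ 3/2
v(bbrr) = { 0 1 | 3/2 2 } ⇒ 5/4
v(bbrrb) = { 0 1 5/4 | 3/2 2 } ⇒ 11/8
v(bbrrbr) = { 0 1 5/4 | 11/8 3/2 2 } ⇒ 21/16
v(bbrrbrb) = { 0 1 5/4 21/16 | 11/8 3/2 2 } ⇒ 43/32
v(bbrrbrbr) = { 0 1 5/4 21/16 | 43/32 11/8 3/2 2 } ⇒ 85/64
v(bbrrbrbrb) = { 0 1 5/4 21/16 85/64 | 43/32 11/8 3/2 2 } ⇒ 171/128
v(bbrrbrbrbr) = { 0 1 5/4 21/16 85/64 | 171/128 43/32 11/8 3/2 2 } ⇒ 341/256
v(bbrrbrbrbrb) = { 0 1 5/4 21/16 85/64 341/256 | 171/128 43/32 11/8 3/2 2 } ⇒ 683/512
v(bbrrbrbrbrbb) = { 0 1 5/4 21/16 85/64 341/256 683/512 | 171/128 43/32 11/8 3/2 2 } ⇒ 1367/1024
v(bbrrbrbrbrbbb) = { 0 1 5/4 21/16 85/64 341/256 683/512 1367/1024 | 171/128 43/32 11/8 3/2 2 } ⇒ 2735/2048
v(bbrrbrbrbrbbbr) = { 0 1 5/4 21/16 85/64 341/256 683/512 1367/1024 | 2735/2048 171/128 43/32 11/8 3/2 2 } ⇒ 5469/4096
v(bbrrbrbrbrbbbrb) = { 0 1 5/4 21/16 85/64 341/256 683/512 1367/1024 5469/4096 | 2735/2048 171/128 43/32 11/8 3/2 2 } ⇒ 10939/8192

10939/8192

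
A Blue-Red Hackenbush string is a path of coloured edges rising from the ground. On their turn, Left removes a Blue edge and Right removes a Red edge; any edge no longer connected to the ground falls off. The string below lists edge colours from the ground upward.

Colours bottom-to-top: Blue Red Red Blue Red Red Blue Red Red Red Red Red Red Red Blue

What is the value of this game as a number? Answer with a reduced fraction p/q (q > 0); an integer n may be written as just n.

Recurse on prefixes of the 15-edge string Blue Red Red Blue Red Red Blue Red Red Red Red Red Red Red Blue:
step 1: add Blue to get B; options L={ 0 } R={ ∅ } ⇒ 1
step 2: add Red to get BR; options L={ 0 } R={ 1 } ⇒ 1/2
step 3: add Red to get BRR; options L={ 0 } R={ 1/2 1 } ⇒ 1/4
step 4: add Blue to get BRRB; options L={ 0 1/4 } R={ 1/2 1 } ⇒ 3/8
step 5: add Red to get BRRBR; options L={ 0 1/4 } R={ 3/8 1/2 1 } ⇒ 5/16
step 6: add Red to get BRRBRR; options L={ 0 1/4 } R={ 5/16 3/8 1/2 1 } ⇒ 9/32
step 7: add Blue to get BRRBRRB; options L={ 0 1/4 9/32 } R={ 5/16 3/8 1/2 1 } ⇒ 19/64
step 8: add Red to get BRRBRRBR; options L={ 0 1/4 9/32 } R={ 19/64 5/16 3/8 1/2 1 } ⇒ 37/128
step 9: add Red to get BRRBRRBRR; options L={ 0 1/4 9/32 } R={ 37/128 19/64 5/16 3/8 1/2 1 } ⇒ 73/256
step 10: add Red to get BRRBRRBRRR; options L={ 0 1/4 9/32 } R={ 73/256 37/128 19/64 5/16 3/8 1/2 1 } ⇒ 145/512
step 11: add Red to get BRRBRRBRRRR; options L={ 0 1/4 9/32 } R={ 145/512 73/256 37/128 19/64 5/16 3/8 1/2 1 } ⇒ 289/1024
step 12: add Red to get BRRBRRBRRRRR; options L={ 0 1/4 9/32 } R={ 289/1024 145/512 73/256 37/128 19/64 5/16 3/8 1/2 1 } ⇒ 577/2048
step 13: add Red to get BRRBRRBRRRRRR; options L={ 0 1/4 9/32 } R={ 577/2048 289/1024 145/512 73/256 37/128 19/64 5/16 3/8 1/2 1 } ⇒ 1153/4096
step 14: add Red to get BRRBRRBRRRRRRR; options L={ 0 1/4 9/32 } R={ 1153/4096 577/2048 289/1024 145/512 73/256 37/128 19/64 5/16 3/8 1/2 1 } ⇒ 2305/8192
step 15: add Blue to get BRRBRRBRRRRRRRB; options L={ 0 1/4 9/32 2305/8192 } R={ 1153/4096 577/2048 289/1024 145/512 73/256 37/128 19/64 5/16 3/8 1/2 1 } ⇒ 4611/16384

4611/16384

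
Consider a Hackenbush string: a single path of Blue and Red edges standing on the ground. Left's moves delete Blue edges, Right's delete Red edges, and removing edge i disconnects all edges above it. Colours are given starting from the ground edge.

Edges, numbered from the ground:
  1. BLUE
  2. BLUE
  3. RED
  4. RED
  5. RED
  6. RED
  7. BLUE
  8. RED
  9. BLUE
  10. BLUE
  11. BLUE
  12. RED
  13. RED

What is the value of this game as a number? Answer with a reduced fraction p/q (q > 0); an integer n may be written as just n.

Recurse on prefixes of the 13-edge string BLUE BLUE RED RED RED RED BLUE RED BLUE BLUE BLUE RED RED:
value(B) = { 0 | · } → 1
value(BB) = { 0,1 | · } → 2
value(BBR) = { 0,1 | 2 } → 3/2
value(BBRR) = { 0,1 | 3/2,2 } → 5/4
value(BBRRR) = { 0,1 | 5/4,3/2,2 } → 9/8
value(BBRRRR) = { 0,1 | 9/8,5/4,3/2,2 } → 17/16
value(BBRRRRB) = { 0,1,17/16 | 9/8,5/4,3/2,2 } → 35/32
value(BBRRRRBR) = { 0,1,17/16 | 35/32,9/8,5/4,3/2,2 } → 69/64
value(BBRRRRBRB) = { 0,1,17/16,69/64 | 35/32,9/8,5/4,3/2,2 } → 139/128
value(BBRRRRBRBB) = { 0,1,17/16,69/64,139/128 | 35/32,9/8,5/4,3/2,2 } → 279/256
value(BBRRRRBRBBB) = { 0,1,17/16,69/64,139/128,279/256 | 35/32,9/8,5/4,3/2,2 } → 559/512
value(BBRRRRBRBBBR) = { 0,1,17/16,69/64,139/128,279/256 | 559/512,35/32,9/8,5/4,3/2,2 } → 1117/1024
value(BBRRRRBRBBBRR) = { 0,1,17/16,69/64,139/128,279/256 | 1117/1024,559/512,35/32,9/8,5/4,3/2,2 } → 2233/2048

2233/2048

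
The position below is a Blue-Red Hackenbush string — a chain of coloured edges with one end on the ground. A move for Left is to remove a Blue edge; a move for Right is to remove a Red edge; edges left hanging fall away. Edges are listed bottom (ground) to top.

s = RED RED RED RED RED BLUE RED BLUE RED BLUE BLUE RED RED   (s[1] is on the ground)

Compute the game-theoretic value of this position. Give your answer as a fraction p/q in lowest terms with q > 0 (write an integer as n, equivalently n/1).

-1191/256

g(R) = { · | 0 } — -1
g(RR) = { · | -1; 0 } — -2
g(RRR) = { · | -2; -1; 0 } — -3
g(RRRR) = { · | -3; -2; -1; 0 } — -4
g(RRRRR) = { · | -4; -3; -2; -1; 0 } — -5
g(RRRRRB) = { -5 | -4; -3; -2; -1; 0 } — -9/2
g(RRRRRBR) = { -5 | -9/2; -4; -3; -2; -1; 0 } — -19/4
g(RRRRRBRB) = { -5; -19/4 | -9/2; -4; -3; -2; -1; 0 } — -37/8
g(RRRRRBRBR) = { -5; -19/4 | -37/8; -9/2; -4; -3; -2; -1; 0 } — -75/16
g(RRRRRBRBRB) = { -5; -19/4; -75/16 | -37/8; -9/2; -4; -3; -2; -1; 0 } — -149/32
g(RRRRRBRBRBB) = { -5; -19/4; -75/16; -149/32 | -37/8; -9/2; -4; -3; -2; -1; 0 } — -297/64
g(RRRRRBRBRBBR) = { -5; -19/4; -75/16; -149/32 | -297/64; -37/8; -9/2; -4; -3; -2; -1; 0 } — -595/128
g(RRRRRBRBRBBRR) = { -5; -19/4; -75/16; -149/32 | -595/128; -297/64; -37/8; -9/2; -4; -3; -2; -1; 0 } — -1191/256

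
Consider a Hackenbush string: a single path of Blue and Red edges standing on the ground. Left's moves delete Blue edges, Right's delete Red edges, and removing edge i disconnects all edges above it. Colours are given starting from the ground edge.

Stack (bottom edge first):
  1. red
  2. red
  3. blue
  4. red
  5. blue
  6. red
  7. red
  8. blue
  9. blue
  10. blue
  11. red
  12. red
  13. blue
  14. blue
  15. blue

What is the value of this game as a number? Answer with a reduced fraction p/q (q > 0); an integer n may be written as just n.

-13873/8192

edge 1 of 15 (red): { — | 0 } — -1
edge 2 of 15 (red): { — | -1; 0 } — -2
edge 3 of 15 (blue): { -2 | -1; 0 } — -3/2
edge 4 of 15 (red): { -2 | -3/2; -1; 0 } — -7/4
edge 5 of 15 (blue): { -2; -7/4 | -3/2; -1; 0 } — -13/8
edge 6 of 15 (red): { -2; -7/4 | -13/8; -3/2; -1; 0 } — -27/16
edge 7 of 15 (red): { -2; -7/4 | -27/16; -13/8; -3/2; -1; 0 } — -55/32
edge 8 of 15 (blue): { -2; -7/4; -55/32 | -27/16; -13/8; -3/2; -1; 0 } — -109/64
edge 9 of 15 (blue): { -2; -7/4; -55/32; -109/64 | -27/16; -13/8; -3/2; -1; 0 } — -217/128
edge 10 of 15 (blue): { -2; -7/4; -55/32; -109/64; -217/128 | -27/16; -13/8; -3/2; -1; 0 } — -433/256
edge 11 of 15 (red): { -2; -7/4; -55/32; -109/64; -217/128 | -433/256; -27/16; -13/8; -3/2; -1; 0 } — -867/512
edge 12 of 15 (red): { -2; -7/4; -55/32; -109/64; -217/128 | -867/512; -433/256; -27/16; -13/8; -3/2; -1; 0 } — -1735/1024
edge 13 of 15 (blue): { -2; -7/4; -55/32; -109/64; -217/128; -1735/1024 | -867/512; -433/256; -27/16; -13/8; -3/2; -1; 0 } — -3469/2048
edge 14 of 15 (blue): { -2; -7/4; -55/32; -109/64; -217/128; -1735/1024; -3469/2048 | -867/512; -433/256; -27/16; -13/8; -3/2; -1; 0 } — -6937/4096
edge 15 of 15 (blue): { -2; -7/4; -55/32; -109/64; -217/128; -1735/1024; -3469/2048; -6937/4096 | -867/512; -433/256; -27/16; -13/8; -3/2; -1; 0 } — -13873/8192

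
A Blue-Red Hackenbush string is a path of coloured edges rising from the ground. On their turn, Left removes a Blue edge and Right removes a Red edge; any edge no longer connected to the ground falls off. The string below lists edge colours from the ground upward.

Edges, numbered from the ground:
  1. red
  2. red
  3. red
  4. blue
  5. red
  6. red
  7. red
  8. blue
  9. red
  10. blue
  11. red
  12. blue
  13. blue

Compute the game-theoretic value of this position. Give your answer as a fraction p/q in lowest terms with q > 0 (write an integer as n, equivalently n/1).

-2985/1024

Recurse on prefixes of the 13-edge string red red red blue red red red blue red blue red blue blue:
edge 1 of 13 (red): { (no moves) | 0 } — -1
edge 2 of 13 (red): { (no moves) | -1; 0 } — -2
edge 3 of 13 (red): { (no moves) | -2; -1; 0 } — -3
edge 4 of 13 (blue): { -3 | -2; -1; 0 } — -5/2
edge 5 of 13 (red): { -3 | -5/2; -2; -1; 0 } — -11/4
edge 6 of 13 (red): { -3 | -11/4; -5/2; -2; -1; 0 } — -23/8
edge 7 of 13 (red): { -3 | -23/8; -11/4; -5/2; -2; -1; 0 } — -47/16
edge 8 of 13 (blue): { -3; -47/16 | -23/8; -11/4; -5/2; -2; -1; 0 } — -93/32
edge 9 of 13 (red): { -3; -47/16 | -93/32; -23/8; -11/4; -5/2; -2; -1; 0 } — -187/64
edge 10 of 13 (blue): { -3; -47/16; -187/64 | -93/32; -23/8; -11/4; -5/2; -2; -1; 0 } — -373/128
edge 11 of 13 (red): { -3; -47/16; -187/64 | -373/128; -93/32; -23/8; -11/4; -5/2; -2; -1; 0 } — -747/256
edge 12 of 13 (blue): { -3; -47/16; -187/64; -747/256 | -373/128; -93/32; -23/8; -11/4; -5/2; -2; -1; 0 } — -1493/512
edge 13 of 13 (blue): { -3; -47/16; -187/64; -747/256; -1493/512 | -373/128; -93/32; -23/8; -11/4; -5/2; -2; -1; 0 } — -2985/1024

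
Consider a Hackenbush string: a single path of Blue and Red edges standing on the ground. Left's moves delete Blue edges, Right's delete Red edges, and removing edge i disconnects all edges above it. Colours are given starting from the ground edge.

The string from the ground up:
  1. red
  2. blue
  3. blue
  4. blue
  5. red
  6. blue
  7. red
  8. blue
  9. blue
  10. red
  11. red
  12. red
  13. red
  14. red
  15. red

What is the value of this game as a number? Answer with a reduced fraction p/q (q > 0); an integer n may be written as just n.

g_1 [r]  L=[—]  R=[0]  => -1
g_2 [rb]  L=[-1]  R=[0]  => -1/2
g_3 [rbb]  L=[-1 -1/2]  R=[0]  => -1/4
g_4 [rbbb]  L=[-1 -1/2 -1/4]  R=[0]  => -1/8
g_5 [rbbbr]  L=[-1 -1/2 -1/4]  R=[-1/8 0]  => -3/16
g_6 [rbbbrb]  L=[-1 -1/2 -1/4 -3/16]  R=[-1/8 0]  => -5/32
g_7 [rbbbrbr]  L=[-1 -1/2 -1/4 -3/16]  R=[-5/32 -1/8 0]  => -11/64
g_8 [rbbbrbrb]  L=[-1 -1/2 -1/4 -3/16 -11/64]  R=[-5/32 -1/8 0]  => -21/128
g_9 [rbbbrbrbb]  L=[-1 -1/2 -1/4 -3/16 -11/64 -21/128]  R=[-5/32 -1/8 0]  => -41/256
g_10 [rbbbrbrbbr]  L=[-1 -1/2 -1/4 -3/16 -11/64 -21/128]  R=[-41/256 -5/32 -1/8 0]  => -83/512
g_11 [rbbbrbrbbrr]  L=[-1 -1/2 -1/4 -3/16 -11/64 -21/128]  R=[-83/512 -41/256 -5/32 -1/8 0]  => -167/1024
g_12 [rbbbrbrbbrrr]  L=[-1 -1/2 -1/4 -3/16 -11/64 -21/128]  R=[-167/1024 -83/512 -41/256 -5/32 -1/8 0]  => -335/2048
g_13 [rbbbrbrbbrrrr]  L=[-1 -1/2 -1/4 -3/16 -11/64 -21/128]  R=[-335/2048 -167/1024 -83/512 -41/256 -5/32 -1/8 0]  => -671/4096
g_14 [rbbbrbrbbrrrrr]  L=[-1 -1/2 -1/4 -3/16 -11/64 -21/128]  R=[-671/4096 -335/2048 -167/1024 -83/512 -41/256 -5/32 -1/8 0]  => -1343/8192
g_15 [rbbbrbrbbrrrrrr]  L=[-1 -1/2 -1/4 -3/16 -11/64 -21/128]  R=[-1343/8192 -671/4096 -335/2048 -167/1024 -83/512 -41/256 -5/32 -1/8 0]  => -2687/16384

-2687/16384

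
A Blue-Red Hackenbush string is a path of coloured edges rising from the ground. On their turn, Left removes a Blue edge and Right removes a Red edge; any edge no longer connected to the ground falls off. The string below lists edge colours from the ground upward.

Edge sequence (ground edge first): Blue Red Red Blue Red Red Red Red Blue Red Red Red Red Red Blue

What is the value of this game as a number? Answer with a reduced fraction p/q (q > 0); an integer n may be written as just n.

4227/16384

G(B) = { 0 | (no moves) } => 1
G(BR) = { 0 | 1 } => 1/2
G(BRR) = { 0 | 1/2 1 } => 1/4
G(BRRB) = { 0 1/4 | 1/2 1 } => 3/8
G(BRRBR) = { 0 1/4 | 3/8 1/2 1 } => 5/16
G(BRRBRR) = { 0 1/4 | 5/16 3/8 1/2 1 } => 9/32
G(BRRBRRR) = { 0 1/4 | 9/32 5/16 3/8 1/2 1 } => 17/64
G(BRRBRRRR) = { 0 1/4 | 17/64 9/32 5/16 3/8 1/2 1 } => 33/128
G(BRRBRRRRB) = { 0 1/4 33/128 | 17/64 9/32 5/16 3/8 1/2 1 } => 67/256
G(BRRBRRRRBR) = { 0 1/4 33/128 | 67/256 17/64 9/32 5/16 3/8 1/2 1 } => 133/512
G(BRRBRRRRBRR) = { 0 1/4 33/128 | 133/512 67/256 17/64 9/32 5/16 3/8 1/2 1 } => 265/1024
G(BRRBRRRRBRRR) = { 0 1/4 33/128 | 265/1024 133/512 67/256 17/64 9/32 5/16 3/8 1/2 1 } => 529/2048
G(BRRBRRRRBRRRR) = { 0 1/4 33/128 | 529/2048 265/1024 133/512 67/256 17/64 9/32 5/16 3/8 1/2 1 } => 1057/4096
G(BRRBRRRRBRRRRR) = { 0 1/4 33/128 | 1057/4096 529/2048 265/1024 133/512 67/256 17/64 9/32 5/16 3/8 1/2 1 } => 2113/8192
G(BRRBRRRRBRRRRRB) = { 0 1/4 33/128 2113/8192 | 1057/4096 529/2048 265/1024 133/512 67/256 17/64 9/32 5/16 3/8 1/2 1 } => 4227/16384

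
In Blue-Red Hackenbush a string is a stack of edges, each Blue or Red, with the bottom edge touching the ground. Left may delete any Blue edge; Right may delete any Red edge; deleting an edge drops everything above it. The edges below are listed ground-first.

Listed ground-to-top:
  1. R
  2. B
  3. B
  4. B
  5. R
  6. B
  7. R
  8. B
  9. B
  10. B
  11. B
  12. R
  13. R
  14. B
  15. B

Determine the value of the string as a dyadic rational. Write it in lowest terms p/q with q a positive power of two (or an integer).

Build g(s[:k]) for k = 1..15, string s = R B B B R B R B B B B R R B B.
step 1: add R to get R; options L={ none } R={ 0 } gives -1
step 2: add B to get RB; options L={ -1 } R={ 0 } gives -1/2
step 3: add B to get RBB; options L={ -1; -1/2 } R={ 0 } gives -1/4
step 4: add B to get RBBB; options L={ -1; -1/2; -1/4 } R={ 0 } gives -1/8
step 5: add R to get RBBBR; options L={ -1; -1/2; -1/4 } R={ -1/8; 0 } gives -3/16
step 6: add B to get RBBBRB; options L={ -1; -1/2; -1/4; -3/16 } R={ -1/8; 0 } gives -5/32
step 7: add R to get RBBBRBR; options L={ -1; -1/2; -1/4; -3/16 } R={ -5/32; -1/8; 0 } gives -11/64
step 8: add B to get RBBBRBRB; options L={ -1; -1/2; -1/4; -3/16; -11/64 } R={ -5/32; -1/8; 0 } gives -21/128
step 9: add B to get RBBBRBRBB; options L={ -1; -1/2; -1/4; -3/16; -11/64; -21/128 } R={ -5/32; -1/8; 0 } gives -41/256
step 10: add B to get RBBBRBRBBB; options L={ -1; -1/2; -1/4; -3/16; -11/64; -21/128; -41/256 } R={ -5/32; -1/8; 0 } gives -81/512
step 11: add B to get RBBBRBRBBBB; options L={ -1; -1/2; -1/4; -3/16; -11/64; -21/128; -41/256; -81/512 } R={ -5/32; -1/8; 0 } gives -161/1024
step 12: add R to get RBBBRBRBBBBR; options L={ -1; -1/2; -1/4; -3/16; -11/64; -21/128; -41/256; -81/512 } R={ -161/1024; -5/32; -1/8; 0 } gives -323/2048
step 13: add R to get RBBBRBRBBBBRR; options L={ -1; -1/2; -1/4; -3/16; -11/64; -21/128; -41/256; -81/512 } R={ -323/2048; -161/1024; -5/32; -1/8; 0 } gives -647/4096
step 14: add B to get RBBBRBRBBBBRRB; options L={ -1; -1/2; -1/4; -3/16; -11/64; -21/128; -41/256; -81/512; -647/4096 } R={ -323/2048; -161/1024; -5/32; -1/8; 0 } gives -1293/8192
step 15: add B to get RBBBRBRBBBBRRBB; options L={ -1; -1/2; -1/4; -3/16; -11/64; -21/128; -41/256; -81/512; -647/4096; -1293/8192 } R={ -323/2048; -161/1024; -5/32; -1/8; 0 } gives -2585/16384

-2585/16384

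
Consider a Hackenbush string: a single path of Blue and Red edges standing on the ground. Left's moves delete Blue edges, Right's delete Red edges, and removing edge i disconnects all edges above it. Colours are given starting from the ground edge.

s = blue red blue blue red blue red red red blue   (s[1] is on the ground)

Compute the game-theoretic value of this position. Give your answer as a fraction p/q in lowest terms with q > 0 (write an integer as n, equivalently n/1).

419/512

step 1: add blue to get b; options L={ 0 } R={  } = 1
step 2: add red to get br; options L={ 0 } R={ 1 } = 1/2
step 3: add blue to get brb; options L={ 0 1/2 } R={ 1 } = 3/4
step 4: add blue to get brbb; options L={ 0 1/2 3/4 } R={ 1 } = 7/8
step 5: add red to get brbbr; options L={ 0 1/2 3/4 } R={ 7/8 1 } = 13/16
step 6: add blue to get brbbrb; options L={ 0 1/2 3/4 13/16 } R={ 7/8 1 } = 27/32
step 7: add red to get brbbrbr; options L={ 0 1/2 3/4 13/16 } R={ 27/32 7/8 1 } = 53/64
step 8: add red to get brbbrbrr; options L={ 0 1/2 3/4 13/16 } R={ 53/64 27/32 7/8 1 } = 105/128
step 9: add red to get brbbrbrrr; options L={ 0 1/2 3/4 13/16 } R={ 105/128 53/64 27/32 7/8 1 } = 209/256
step 10: add blue to get brbbrbrrrb; options L={ 0 1/2 3/4 13/16 209/256 } R={ 105/128 53/64 27/32 7/8 1 } = 419/512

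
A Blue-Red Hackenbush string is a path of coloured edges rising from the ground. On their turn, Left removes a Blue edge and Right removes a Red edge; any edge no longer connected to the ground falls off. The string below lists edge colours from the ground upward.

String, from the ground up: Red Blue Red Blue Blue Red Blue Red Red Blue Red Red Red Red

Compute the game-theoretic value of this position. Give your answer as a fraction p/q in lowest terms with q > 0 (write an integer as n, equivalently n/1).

Build v(s[:k]) for k = 1..14, string s = Red Blue Red Blue Blue Red Blue Red Red Blue Red Red Red Red.
edge 1 of 14 (Red): { (no moves) | 0 } = -1
edge 2 of 14 (Blue): { -1 | 0 } = -1/2
edge 3 of 14 (Red): { -1 | -1/2 0 } = -3/4
edge 4 of 14 (Blue): { -1 -3/4 | -1/2 0 } = -5/8
edge 5 of 14 (Blue): { -1 -3/4 -5/8 | -1/2 0 } = -9/16
edge 6 of 14 (Red): { -1 -3/4 -5/8 | -9/16 -1/2 0 } = -19/32
edge 7 of 14 (Blue): { -1 -3/4 -5/8 -19/32 | -9/16 -1/2 0 } = -37/64
edge 8 of 14 (Red): { -1 -3/4 -5/8 -19/32 | -37/64 -9/16 -1/2 0 } = -75/128
edge 9 of 14 (Red): { -1 -3/4 -5/8 -19/32 | -75/128 -37/64 -9/16 -1/2 0 } = -151/256
edge 10 of 14 (Blue): { -1 -3/4 -5/8 -19/32 -151/256 | -75/128 -37/64 -9/16 -1/2 0 } = -301/512
edge 11 of 14 (Red): { -1 -3/4 -5/8 -19/32 -151/256 | -301/512 -75/128 -37/64 -9/16 -1/2 0 } = -603/1024
edge 12 of 14 (Red): { -1 -3/4 -5/8 -19/32 -151/256 | -603/1024 -301/512 -75/128 -37/64 -9/16 -1/2 0 } = -1207/2048
edge 13 of 14 (Red): { -1 -3/4 -5/8 -19/32 -151/256 | -1207/2048 -603/1024 -301/512 -75/128 -37/64 -9/16 -1/2 0 } = -2415/4096
edge 14 of 14 (Red): { -1 -3/4 -5/8 -19/32 -151/256 | -2415/4096 -1207/2048 -603/1024 -301/512 -75/128 -37/64 -9/16 -1/2 0 } = -4831/8192

-4831/8192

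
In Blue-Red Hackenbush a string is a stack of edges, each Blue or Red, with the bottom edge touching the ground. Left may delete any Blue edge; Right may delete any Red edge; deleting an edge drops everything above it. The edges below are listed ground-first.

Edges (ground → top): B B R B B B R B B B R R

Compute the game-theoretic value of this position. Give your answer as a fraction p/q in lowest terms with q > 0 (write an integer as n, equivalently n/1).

edge 1 of 12 (B): { 0 | — } = 1
edge 2 of 12 (B): { 0,1 | — } = 2
edge 3 of 12 (R): { 0,1 | 2 } = 3/2
edge 4 of 12 (B): { 0,1,3/2 | 2 } = 7/4
edge 5 of 12 (B): { 0,1,3/2,7/4 | 2 } = 15/8
edge 6 of 12 (B): { 0,1,3/2,7/4,15/8 | 2 } = 31/16
edge 7 of 12 (R): { 0,1,3/2,7/4,15/8 | 31/16,2 } = 61/32
edge 8 of 12 (B): { 0,1,3/2,7/4,15/8,61/32 | 31/16,2 } = 123/64
edge 9 of 12 (B): { 0,1,3/2,7/4,15/8,61/32,123/64 | 31/16,2 } = 247/128
edge 10 of 12 (B): { 0,1,3/2,7/4,15/8,61/32,123/64,247/128 | 31/16,2 } = 495/256
edge 11 of 12 (R): { 0,1,3/2,7/4,15/8,61/32,123/64,247/128 | 495/256,31/16,2 } = 989/512
edge 12 of 12 (R): { 0,1,3/2,7/4,15/8,61/32,123/64,247/128 | 989/512,495/256,31/16,2 } = 1977/1024

1977/1024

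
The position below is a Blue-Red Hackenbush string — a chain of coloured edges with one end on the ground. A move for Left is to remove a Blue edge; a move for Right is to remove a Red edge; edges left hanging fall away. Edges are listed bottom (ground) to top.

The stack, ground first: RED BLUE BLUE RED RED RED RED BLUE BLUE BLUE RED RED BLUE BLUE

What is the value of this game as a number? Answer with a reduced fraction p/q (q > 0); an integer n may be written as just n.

-3865/8192

1 of 14 · R · max L −∞ · min R 0 gives -1
2 of 14 · RB · max L -1 · min R 0 gives -1/2
3 of 14 · RBB · max L -1/2 · min R 0 gives -1/4
4 of 14 · RBBR · max L -1/2 · min R -1/4 gives -3/8
5 of 14 · RBBRR · max L -1/2 · min R -3/8 gives -7/16
6 of 14 · RBBRRR · max L -1/2 · min R -7/16 gives -15/32
7 of 14 · RBBRRRR · max L -1/2 · min R -15/32 gives -31/64
8 of 14 · RBBRRRRB · max L -31/64 · min R -15/32 gives -61/128
9 of 14 · RBBRRRRBB · max L -61/128 · min R -15/32 gives -121/256
10 of 14 · RBBRRRRBBB · max L -121/256 · min R -15/32 gives -241/512
11 of 14 · RBBRRRRBBBR · max L -121/256 · min R -241/512 gives -483/1024
12 of 14 · RBBRRRRBBBRR · max L -121/256 · min R -483/1024 gives -967/2048
13 of 14 · RBBRRRRBBBRRB · max L -967/2048 · min R -483/1024 gives -1933/4096
14 of 14 · RBBRRRRBBBRRBB · max L -1933/4096 · min R -483/1024 gives -3865/8192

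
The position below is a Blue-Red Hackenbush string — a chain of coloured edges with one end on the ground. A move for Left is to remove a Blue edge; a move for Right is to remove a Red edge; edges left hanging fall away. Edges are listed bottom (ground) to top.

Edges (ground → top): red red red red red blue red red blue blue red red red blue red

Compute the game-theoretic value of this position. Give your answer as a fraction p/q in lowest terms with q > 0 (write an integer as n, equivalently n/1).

Prefix values for red red red red red blue red red blue blue red red red blue red via {L|R} + simplicity:
val_1 [r]  L=[]  R=[0]  = -1
val_2 [rr]  L=[]  R=[-1, 0]  = -2
val_3 [rrr]  L=[]  R=[-2, -1, 0]  = -3
val_4 [rrrr]  L=[]  R=[-3, -2, -1, 0]  = -4
val_5 [rrrrr]  L=[]  R=[-4, -3, -2, -1, 0]  = -5
val_6 [rrrrrb]  L=[-5]  R=[-4, -3, -2, -1, 0]  = -9/2
val_7 [rrrrrbr]  L=[-5]  R=[-9/2, -4, -3, -2, -1, 0]  = -19/4
val_8 [rrrrrbrr]  L=[-5]  R=[-19/4, -9/2, -4, -3, -2, -1, 0]  = -39/8
val_9 [rrrrrbrrb]  L=[-5, -39/8]  R=[-19/4, -9/2, -4, -3, -2, -1, 0]  = -77/16
val_10 [rrrrrbrrbb]  L=[-5, -39/8, -77/16]  R=[-19/4, -9/2, -4, -3, -2, -1, 0]  = -153/32
val_11 [rrrrrbrrbbr]  L=[-5, -39/8, -77/16]  R=[-153/32, -19/4, -9/2, -4, -3, -2, -1, 0]  = -307/64
val_12 [rrrrrbrrbbrr]  L=[-5, -39/8, -77/16]  R=[-307/64, -153/32, -19/4, -9/2, -4, -3, -2, -1, 0]  = -615/128
val_13 [rrrrrbrrbbrrr]  L=[-5, -39/8, -77/16]  R=[-615/128, -307/64, -153/32, -19/4, -9/2, -4, -3, -2, -1, 0]  = -1231/256
val_14 [rrrrrbrrbbrrrb]  L=[-5, -39/8, -77/16, -1231/256]  R=[-615/128, -307/64, -153/32, -19/4, -9/2, -4, -3, -2, -1, 0]  = -2461/512
val_15 [rrrrrbrrbbrrrbr]  L=[-5, -39/8, -77/16, -1231/256]  R=[-2461/512, -615/128, -307/64, -153/32, -19/4, -9/2, -4, -3, -2, -1, 0]  = -4923/1024

-4923/1024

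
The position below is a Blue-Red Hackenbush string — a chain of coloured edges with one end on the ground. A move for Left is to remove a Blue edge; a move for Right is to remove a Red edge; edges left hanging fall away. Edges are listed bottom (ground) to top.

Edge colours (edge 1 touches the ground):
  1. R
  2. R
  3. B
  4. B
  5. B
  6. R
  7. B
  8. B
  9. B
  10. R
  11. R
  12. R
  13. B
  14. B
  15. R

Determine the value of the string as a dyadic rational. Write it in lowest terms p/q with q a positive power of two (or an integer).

Build v(s[:k]) for k = 1..15, string s = R R B B B R B B B R R R B B R.
R: Left { — }, Right { 0 } → simplest -1
RR: Left { — }, Right { -1, 0 } → simplest -2
RRB: Left { -2 }, Right { -1, 0 } → simplest -3/2
RRBB: Left { -2, -3/2 }, Right { -1, 0 } → simplest -5/4
RRBBB: Left { -2, -3/2, -5/4 }, Right { -1, 0 } → simplest -9/8
RRBBBR: Left { -2, -3/2, -5/4 }, Right { -9/8, -1, 0 } → simplest -19/16
RRBBBRB: Left { -2, -3/2, -5/4, -19/16 }, Right { -9/8, -1, 0 } → simplest -37/32
RRBBBRBB: Left { -2, -3/2, -5/4, -19/16, -37/32 }, Right { -9/8, -1, 0 } → simplest -73/64
RRBBBRBBB: Left { -2, -3/2, -5/4, -19/16, -37/32, -73/64 }, Right { -9/8, -1, 0 } → simplest -145/128
RRBBBRBBBR: Left { -2, -3/2, -5/4, -19/16, -37/32, -73/64 }, Right { -145/128, -9/8, -1, 0 } → simplest -291/256
RRBBBRBBBRR: Left { -2, -3/2, -5/4, -19/16, -37/32, -73/64 }, Right { -291/256, -145/128, -9/8, -1, 0 } → simplest -583/512
RRBBBRBBBRRR: Left { -2, -3/2, -5/4, -19/16, -37/32, -73/64 }, Right { -583/512, -291/256, -145/128, -9/8, -1, 0 } → simplest -1167/1024
RRBBBRBBBRRRB: Left { -2, -3/2, -5/4, -19/16, -37/32, -73/64, -1167/1024 }, Right { -583/512, -291/256, -145/128, -9/8, -1, 0 } → simplest -2333/2048
RRBBBRBBBRRRBB: Left { -2, -3/2, -5/4, -19/16, -37/32, -73/64, -1167/1024, -2333/2048 }, Right { -583/512, -291/256, -145/128, -9/8, -1, 0 } → simplest -4665/4096
RRBBBRBBBRRRBBR: Left { -2, -3/2, -5/4, -19/16, -37/32, -73/64, -1167/1024, -2333/2048 }, Right { -4665/4096, -583/512, -291/256, -145/128, -9/8, -1, 0 } → simplest -9331/8192

-9331/8192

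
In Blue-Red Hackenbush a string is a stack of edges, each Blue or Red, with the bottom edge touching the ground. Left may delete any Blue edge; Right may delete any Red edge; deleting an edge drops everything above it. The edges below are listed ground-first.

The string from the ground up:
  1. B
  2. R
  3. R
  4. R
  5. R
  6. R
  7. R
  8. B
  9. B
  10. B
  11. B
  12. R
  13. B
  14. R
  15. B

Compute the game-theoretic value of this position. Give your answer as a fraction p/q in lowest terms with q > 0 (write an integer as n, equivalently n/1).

491/16384

Build val(s[:k]) for k = 1..15, string s = B R R R R R R B B B B R B R B.
val_1 [B]  L=[0]  R=[·]  — 1
val_2 [BR]  L=[0]  R=[1]  — 1/2
val_3 [BRR]  L=[0]  R=[1/2; 1]  — 1/4
val_4 [BRRR]  L=[0]  R=[1/4; 1/2; 1]  — 1/8
val_5 [BRRRR]  L=[0]  R=[1/8; 1/4; 1/2; 1]  — 1/16
val_6 [BRRRRR]  L=[0]  R=[1/16; 1/8; 1/4; 1/2; 1]  — 1/32
val_7 [BRRRRRR]  L=[0]  R=[1/32; 1/16; 1/8; 1/4; 1/2; 1]  — 1/64
val_8 [BRRRRRRB]  L=[0; 1/64]  R=[1/32; 1/16; 1/8; 1/4; 1/2; 1]  — 3/128
val_9 [BRRRRRRBB]  L=[0; 1/64; 3/128]  R=[1/32; 1/16; 1/8; 1/4; 1/2; 1]  — 7/256
val_10 [BRRRRRRBBB]  L=[0; 1/64; 3/128; 7/256]  R=[1/32; 1/16; 1/8; 1/4; 1/2; 1]  — 15/512
val_11 [BRRRRRRBBBB]  L=[0; 1/64; 3/128; 7/256; 15/512]  R=[1/32; 1/16; 1/8; 1/4; 1/2; 1]  — 31/1024
val_12 [BRRRRRRBBBBR]  L=[0; 1/64; 3/128; 7/256; 15/512]  R=[31/1024; 1/32; 1/16; 1/8; 1/4; 1/2; 1]  — 61/2048
val_13 [BRRRRRRBBBBRB]  L=[0; 1/64; 3/128; 7/256; 15/512; 61/2048]  R=[31/1024; 1/32; 1/16; 1/8; 1/4; 1/2; 1]  — 123/4096
val_14 [BRRRRRRBBBBRBR]  L=[0; 1/64; 3/128; 7/256; 15/512; 61/2048]  R=[123/4096; 31/1024; 1/32; 1/16; 1/8; 1/4; 1/2; 1]  — 245/8192
val_15 [BRRRRRRBBBBRBRB]  L=[0; 1/64; 3/128; 7/256; 15/512; 61/2048; 245/8192]  R=[123/4096; 31/1024; 1/32; 1/16; 1/8; 1/4; 1/2; 1]  — 491/16384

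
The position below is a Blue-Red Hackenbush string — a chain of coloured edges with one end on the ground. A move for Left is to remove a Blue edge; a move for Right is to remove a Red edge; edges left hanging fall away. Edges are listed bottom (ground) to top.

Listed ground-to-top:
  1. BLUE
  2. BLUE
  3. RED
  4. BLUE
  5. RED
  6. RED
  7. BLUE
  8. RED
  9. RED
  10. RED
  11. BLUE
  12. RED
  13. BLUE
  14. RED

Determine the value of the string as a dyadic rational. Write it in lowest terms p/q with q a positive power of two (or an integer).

B: Left { 0 }, Right { — } => simplest 1
BB: Left { 0; 1 }, Right { — } => simplest 2
BBR: Left { 0; 1 }, Right { 2 } => simplest 3/2
BBRB: Left { 0; 1; 3/2 }, Right { 2 } => simplest 7/4
BBRBR: Left { 0; 1; 3/2 }, Right { 7/4; 2 } => simplest 13/8
BBRBRR: Left { 0; 1; 3/2 }, Right { 13/8; 7/4; 2 } => simplest 25/16
BBRBRRB: Left { 0; 1; 3/2; 25/16 }, Right { 13/8; 7/4; 2 } => simplest 51/32
BBRBRRBR: Left { 0; 1; 3/2; 25/16 }, Right { 51/32; 13/8; 7/4; 2 } => simplest 101/64
BBRBRRBRR: Left { 0; 1; 3/2; 25/16 }, Right { 101/64; 51/32; 13/8; 7/4; 2 } => simplest 201/128
BBRBRRBRRR: Left { 0; 1; 3/2; 25/16 }, Right { 201/128; 101/64; 51/32; 13/8; 7/4; 2 } => simplest 401/256
BBRBRRBRRRB: Left { 0; 1; 3/2; 25/16; 401/256 }, Right { 201/128; 101/64; 51/32; 13/8; 7/4; 2 } => simplest 803/512
BBRBRRBRRRBR: Left { 0; 1; 3/2; 25/16; 401/256 }, Right { 803/512; 201/128; 101/64; 51/32; 13/8; 7/4; 2 } => simplest 1605/1024
BBRBRRBRRRBRB: Left { 0; 1; 3/2; 25/16; 401/256; 1605/1024 }, Right { 803/512; 201/128; 101/64; 51/32; 13/8; 7/4; 2 } => simplest 3211/2048
BBRBRRBRRRBRBR: Left { 0; 1; 3/2; 25/16; 401/256; 1605/1024 }, Right { 3211/2048; 803/512; 201/128; 101/64; 51/32; 13/8; 7/4; 2 } => simplest 6421/4096

6421/4096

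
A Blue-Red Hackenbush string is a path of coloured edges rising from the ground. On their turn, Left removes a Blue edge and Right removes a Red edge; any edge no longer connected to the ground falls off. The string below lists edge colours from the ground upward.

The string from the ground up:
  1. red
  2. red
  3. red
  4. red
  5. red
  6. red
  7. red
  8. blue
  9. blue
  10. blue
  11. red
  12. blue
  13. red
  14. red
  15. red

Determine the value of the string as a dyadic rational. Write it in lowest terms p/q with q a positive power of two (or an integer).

-1583/256

value(r) = { (no moves) | 0 } gives -1
value(rr) = { (no moves) | -1, 0 } gives -2
value(rrr) = { (no moves) | -2, -1, 0 } gives -3
value(rrrr) = { (no moves) | -3, -2, -1, 0 } gives -4
value(rrrrr) = { (no moves) | -4, -3, -2, -1, 0 } gives -5
value(rrrrrr) = { (no moves) | -5, -4, -3, -2, -1, 0 } gives -6
value(rrrrrrr) = { (no moves) | -6, -5, -4, -3, -2, -1, 0 } gives -7
value(rrrrrrrb) = { -7 | -6, -5, -4, -3, -2, -1, 0 } gives -13/2
value(rrrrrrrbb) = { -7, -13/2 | -6, -5, -4, -3, -2, -1, 0 } gives -25/4
value(rrrrrrrbbb) = { -7, -13/2, -25/4 | -6, -5, -4, -3, -2, -1, 0 } gives -49/8
value(rrrrrrrbbbr) = { -7, -13/2, -25/4 | -49/8, -6, -5, -4, -3, -2, -1, 0 } gives -99/16
value(rrrrrrrbbbrb) = { -7, -13/2, -25/4, -99/16 | -49/8, -6, -5, -4, -3, -2, -1, 0 } gives -197/32
value(rrrrrrrbbbrbr) = { -7, -13/2, -25/4, -99/16 | -197/32, -49/8, -6, -5, -4, -3, -2, -1, 0 } gives -395/64
value(rrrrrrrbbbrbrr) = { -7, -13/2, -25/4, -99/16 | -395/64, -197/32, -49/8, -6, -5, -4, -3, -2, -1, 0 } gives -791/128
value(rrrrrrrbbbrbrrr) = { -7, -13/2, -25/4, -99/16 | -791/128, -395/64, -197/32, -49/8, -6, -5, -4, -3, -2, -1, 0 } gives -1583/256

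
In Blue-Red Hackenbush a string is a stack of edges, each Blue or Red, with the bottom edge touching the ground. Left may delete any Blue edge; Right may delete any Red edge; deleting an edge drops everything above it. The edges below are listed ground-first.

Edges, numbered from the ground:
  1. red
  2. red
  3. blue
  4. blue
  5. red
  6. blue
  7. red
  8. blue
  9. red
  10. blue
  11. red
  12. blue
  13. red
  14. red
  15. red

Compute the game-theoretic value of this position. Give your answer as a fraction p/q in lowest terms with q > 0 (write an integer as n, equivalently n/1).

-10927/8192

v_1 [r]  L=[(no moves)]  R=[0]  -> -1
v_2 [rr]  L=[(no moves)]  R=[-1, 0]  -> -2
v_3 [rrb]  L=[-2]  R=[-1, 0]  -> -3/2
v_4 [rrbb]  L=[-2, -3/2]  R=[-1, 0]  -> -5/4
v_5 [rrbbr]  L=[-2, -3/2]  R=[-5/4, -1, 0]  -> -11/8
v_6 [rrbbrb]  L=[-2, -3/2, -11/8]  R=[-5/4, -1, 0]  -> -21/16
v_7 [rrbbrbr]  L=[-2, -3/2, -11/8]  R=[-21/16, -5/4, -1, 0]  -> -43/32
v_8 [rrbbrbrb]  L=[-2, -3/2, -11/8, -43/32]  R=[-21/16, -5/4, -1, 0]  -> -85/64
v_9 [rrbbrbrbr]  L=[-2, -3/2, -11/8, -43/32]  R=[-85/64, -21/16, -5/4, -1, 0]  -> -171/128
v_10 [rrbbrbrbrb]  L=[-2, -3/2, -11/8, -43/32, -171/128]  R=[-85/64, -21/16, -5/4, -1, 0]  -> -341/256
v_11 [rrbbrbrbrbr]  L=[-2, -3/2, -11/8, -43/32, -171/128]  R=[-341/256, -85/64, -21/16, -5/4, -1, 0]  -> -683/512
v_12 [rrbbrbrbrbrb]  L=[-2, -3/2, -11/8, -43/32, -171/128, -683/512]  R=[-341/256, -85/64, -21/16, -5/4, -1, 0]  -> -1365/1024
v_13 [rrbbrbrbrbrbr]  L=[-2, -3/2, -11/8, -43/32, -171/128, -683/512]  R=[-1365/1024, -341/256, -85/64, -21/16, -5/4, -1, 0]  -> -2731/2048
v_14 [rrbbrbrbrbrbrr]  L=[-2, -3/2, -11/8, -43/32, -171/128, -683/512]  R=[-2731/2048, -1365/1024, -341/256, -85/64, -21/16, -5/4, -1, 0]  -> -5463/4096
v_15 [rrbbrbrbrbrbrrr]  L=[-2, -3/2, -11/8, -43/32, -171/128, -683/512]  R=[-5463/4096, -2731/2048, -1365/1024, -341/256, -85/64, -21/16, -5/4, -1, 0]  -> -10927/8192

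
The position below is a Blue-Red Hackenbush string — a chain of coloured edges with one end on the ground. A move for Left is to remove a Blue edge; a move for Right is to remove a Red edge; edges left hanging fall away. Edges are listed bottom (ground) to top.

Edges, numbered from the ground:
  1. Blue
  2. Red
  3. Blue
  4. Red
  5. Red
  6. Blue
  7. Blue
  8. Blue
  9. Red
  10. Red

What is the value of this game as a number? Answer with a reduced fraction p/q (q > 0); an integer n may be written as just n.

1 of 10 · B · max L 0 · min R +∞ so 1
2 of 10 · BR · max L 0 · min R 1 so 1/2
3 of 10 · BRB · max L 1/2 · min R 1 so 3/4
4 of 10 · BRBR · max L 1/2 · min R 3/4 so 5/8
5 of 10 · BRBRR · max L 1/2 · min R 5/8 so 9/16
6 of 10 · BRBRRB · max L 9/16 · min R 5/8 so 19/32
7 of 10 · BRBRRBB · max L 19/32 · min R 5/8 so 39/64
8 of 10 · BRBRRBBB · max L 39/64 · min R 5/8 so 79/128
9 of 10 · BRBRRBBBR · max L 39/64 · min R 79/128 so 157/256
10 of 10 · BRBRRBBBRR · max L 39/64 · min R 157/256 so 313/512

313/512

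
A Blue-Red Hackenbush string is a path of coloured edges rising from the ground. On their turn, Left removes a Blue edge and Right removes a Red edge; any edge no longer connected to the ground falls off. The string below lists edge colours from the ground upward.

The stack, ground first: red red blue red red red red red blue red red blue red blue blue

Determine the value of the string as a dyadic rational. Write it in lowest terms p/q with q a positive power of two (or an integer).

-16233/8192

Build g(s[:k]) for k = 1..15, string s = red red blue red red red red red blue red red blue red blue blue.
step 1: add red to get r; options L={ (no moves) } R={ 0 } — -1
step 2: add red to get rr; options L={ (no moves) } R={ -1; 0 } — -2
step 3: add blue to get rrb; options L={ -2 } R={ -1; 0 } — -3/2
step 4: add red to get rrbr; options L={ -2 } R={ -3/2; -1; 0 } — -7/4
step 5: add red to get rrbrr; options L={ -2 } R={ -7/4; -3/2; -1; 0 } — -15/8
step 6: add red to get rrbrrr; options L={ -2 } R={ -15/8; -7/4; -3/2; -1; 0 } — -31/16
step 7: add red to get rrbrrrr; options L={ -2 } R={ -31/16; -15/8; -7/4; -3/2; -1; 0 } — -63/32
step 8: add red to get rrbrrrrr; options L={ -2 } R={ -63/32; -31/16; -15/8; -7/4; -3/2; -1; 0 } — -127/64
step 9: add blue to get rrbrrrrrb; options L={ -2; -127/64 } R={ -63/32; -31/16; -15/8; -7/4; -3/2; -1; 0 } — -253/128
step 10: add red to get rrbrrrrrbr; options L={ -2; -127/64 } R={ -253/128; -63/32; -31/16; -15/8; -7/4; -3/2; -1; 0 } — -507/256
step 11: add red to get rrbrrrrrbrr; options L={ -2; -127/64 } R={ -507/256; -253/128; -63/32; -31/16; -15/8; -7/4; -3/2; -1; 0 } — -1015/512
step 12: add blue to get rrbrrrrrbrrb; options L={ -2; -127/64; -1015/512 } R={ -507/256; -253/128; -63/32; -31/16; -15/8; -7/4; -3/2; -1; 0 } — -2029/1024
step 13: add red to get rrbrrrrrbrrbr; options L={ -2; -127/64; -1015/512 } R={ -2029/1024; -507/256; -253/128; -63/32; -31/16; -15/8; -7/4; -3/2; -1; 0 } — -4059/2048
step 14: add blue to get rrbrrrrrbrrbrb; options L={ -2; -127/64; -1015/512; -4059/2048 } R={ -2029/1024; -507/256; -253/128; -63/32; -31/16; -15/8; -7/4; -3/2; -1; 0 } — -8117/4096
step 15: add blue to get rrbrrrrrbrrbrbb; options L={ -2; -127/64; -1015/512; -4059/2048; -8117/4096 } R={ -2029/1024; -507/256; -253/128; -63/32; -31/16; -15/8; -7/4; -3/2; -1; 0 } — -16233/8192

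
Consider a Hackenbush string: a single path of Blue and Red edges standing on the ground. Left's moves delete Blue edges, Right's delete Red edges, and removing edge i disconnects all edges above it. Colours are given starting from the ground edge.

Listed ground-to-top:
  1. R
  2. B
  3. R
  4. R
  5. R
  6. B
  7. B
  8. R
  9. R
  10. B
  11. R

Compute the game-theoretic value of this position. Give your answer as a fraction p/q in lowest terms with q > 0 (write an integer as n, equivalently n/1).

-923/1024

Prefix values for R B R R R B B R R B R via {L|R} + simplicity:
value_1 [R]  L=[none]  R=[0]  gives -1
value_2 [RB]  L=[-1]  R=[0]  gives -1/2
value_3 [RBR]  L=[-1]  R=[-1/2; 0]  gives -3/4
value_4 [RBRR]  L=[-1]  R=[-3/4; -1/2; 0]  gives -7/8
value_5 [RBRRR]  L=[-1]  R=[-7/8; -3/4; -1/2; 0]  gives -15/16
value_6 [RBRRRB]  L=[-1; -15/16]  R=[-7/8; -3/4; -1/2; 0]  gives -29/32
value_7 [RBRRRBB]  L=[-1; -15/16; -29/32]  R=[-7/8; -3/4; -1/2; 0]  gives -57/64
value_8 [RBRRRBBR]  L=[-1; -15/16; -29/32]  R=[-57/64; -7/8; -3/4; -1/2; 0]  gives -115/128
value_9 [RBRRRBBRR]  L=[-1; -15/16; -29/32]  R=[-115/128; -57/64; -7/8; -3/4; -1/2; 0]  gives -231/256
value_10 [RBRRRBBRRB]  L=[-1; -15/16; -29/32; -231/256]  R=[-115/128; -57/64; -7/8; -3/4; -1/2; 0]  gives -461/512
value_11 [RBRRRBBRRBR]  L=[-1; -15/16; -29/32; -231/256]  R=[-461/512; -115/128; -57/64; -7/8; -3/4; -1/2; 0]  gives -923/1024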